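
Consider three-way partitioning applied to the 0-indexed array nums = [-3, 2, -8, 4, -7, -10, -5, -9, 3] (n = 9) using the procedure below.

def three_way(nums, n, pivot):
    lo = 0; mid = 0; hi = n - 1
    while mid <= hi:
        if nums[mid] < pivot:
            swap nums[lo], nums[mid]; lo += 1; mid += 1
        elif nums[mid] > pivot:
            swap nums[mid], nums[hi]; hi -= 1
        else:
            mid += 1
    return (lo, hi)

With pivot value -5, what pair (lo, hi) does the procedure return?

lo=0 mid=0 hi=8
-3>-5: swap(0,8), hi=7 ⇒ [3, 2, -8, 4, -7, -10, -5, -9, -3]
3>-5: swap(0,7), hi=6 ⇒ [-9, 2, -8, 4, -7, -10, -5, 3, -3]
-9<-5: swap(0,0), lo=1 mid=1 ⇒ [-9, 2, -8, 4, -7, -10, -5, 3, -3]
2>-5: swap(1,6), hi=5 ⇒ [-9, -5, -8, 4, -7, -10, 2, 3, -3]
-5=-5: mid=2
-8<-5: swap(1,2), lo=2 mid=3 ⇒ [-9, -8, -5, 4, -7, -10, 2, 3, -3]
4>-5: swap(3,5), hi=4 ⇒ [-9, -8, -5, -10, -7, 4, 2, 3, -3]
-10<-5: swap(2,3), lo=3 mid=4 ⇒ [-9, -8, -10, -5, -7, 4, 2, 3, -3]
-7<-5: swap(3,4), lo=4 mid=5 ⇒ [-9, -8, -10, -7, -5, 4, 2, 3, -3]
done. lo=4 hi=4; nums=[-9, -8, -10, -7, -5, 4, 2, 3, -3]

(4, 4)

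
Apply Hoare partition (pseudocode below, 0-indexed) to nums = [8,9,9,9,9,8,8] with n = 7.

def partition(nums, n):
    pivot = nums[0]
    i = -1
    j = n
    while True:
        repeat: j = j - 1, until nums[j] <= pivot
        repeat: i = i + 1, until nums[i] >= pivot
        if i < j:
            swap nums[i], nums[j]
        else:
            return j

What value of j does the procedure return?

pivot = nums[0] = 8; i = -1, j = 7
j→6 (nums[6]=8≤8), i→0 (nums[0]=8≥8); i<j, swap → [8,9,9,9,9,8,8]
j→5 (nums[5]=8≤8), i→1 (nums[1]=9≥8); i<j, swap → [8,8,9,9,9,9,8]
j→1, i→2; i≥j, return j=1. nums = [8,8,9,9,9,9,8]

1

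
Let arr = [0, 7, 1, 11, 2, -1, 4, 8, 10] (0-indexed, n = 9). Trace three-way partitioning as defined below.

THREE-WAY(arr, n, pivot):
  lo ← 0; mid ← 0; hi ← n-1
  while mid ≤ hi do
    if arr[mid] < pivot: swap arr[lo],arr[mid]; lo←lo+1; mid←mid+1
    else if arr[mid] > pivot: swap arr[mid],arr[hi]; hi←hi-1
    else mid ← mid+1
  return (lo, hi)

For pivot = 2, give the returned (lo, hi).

(3, 3)

lo=0 mid=0 hi=8
0<2: swap(0,0), lo=1 mid=1 ⇒ [0, 7, 1, 11, 2, -1, 4, 8, 10]
7>2: swap(1,8), hi=7 ⇒ [0, 10, 1, 11, 2, -1, 4, 8, 7]
10>2: swap(1,7), hi=6 ⇒ [0, 8, 1, 11, 2, -1, 4, 10, 7]
8>2: swap(1,6), hi=5 ⇒ [0, 4, 1, 11, 2, -1, 8, 10, 7]
4>2: swap(1,5), hi=4 ⇒ [0, -1, 1, 11, 2, 4, 8, 10, 7]
-1<2: swap(1,1), lo=2 mid=2 ⇒ [0, -1, 1, 11, 2, 4, 8, 10, 7]
1<2: swap(2,2), lo=3 mid=3 ⇒ [0, -1, 1, 11, 2, 4, 8, 10, 7]
11>2: swap(3,4), hi=3 ⇒ [0, -1, 1, 2, 11, 4, 8, 10, 7]
2=2: mid=4
done. lo=3 hi=3; arr=[0, -1, 1, 2, 11, 4, 8, 10, 7]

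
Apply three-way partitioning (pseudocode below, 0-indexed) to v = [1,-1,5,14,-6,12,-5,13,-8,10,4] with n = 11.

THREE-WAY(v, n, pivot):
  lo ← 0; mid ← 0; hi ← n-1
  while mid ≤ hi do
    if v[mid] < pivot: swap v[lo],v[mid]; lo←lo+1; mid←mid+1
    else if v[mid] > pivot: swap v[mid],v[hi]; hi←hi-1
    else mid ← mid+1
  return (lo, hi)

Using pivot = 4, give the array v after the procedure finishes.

[1,-1,-8,-6,-5,4,13,12,10,14,5]

lo=0 mid=0 hi=10
1<4: swap(0,0), lo=1 mid=1 ⇒ [1,-1,5,14,-6,12,-5,13,-8,10,4]
-1<4: swap(1,1), lo=2 mid=2 ⇒ [1,-1,5,14,-6,12,-5,13,-8,10,4]
5>4: swap(2,10), hi=9 ⇒ [1,-1,4,14,-6,12,-5,13,-8,10,5]
4=4: mid=3
14>4: swap(3,9), hi=8 ⇒ [1,-1,4,10,-6,12,-5,13,-8,14,5]
10>4: swap(3,8), hi=7 ⇒ [1,-1,4,-8,-6,12,-5,13,10,14,5]
-8<4: swap(2,3), lo=3 mid=4 ⇒ [1,-1,-8,4,-6,12,-5,13,10,14,5]
-6<4: swap(3,4), lo=4 mid=5 ⇒ [1,-1,-8,-6,4,12,-5,13,10,14,5]
12>4: swap(5,7), hi=6 ⇒ [1,-1,-8,-6,4,13,-5,12,10,14,5]
13>4: swap(5,6), hi=5 ⇒ [1,-1,-8,-6,4,-5,13,12,10,14,5]
-5<4: swap(4,5), lo=5 mid=6 ⇒ [1,-1,-8,-6,-5,4,13,12,10,14,5]
done. lo=5 hi=5; v=[1,-1,-8,-6,-5,4,13,12,10,14,5]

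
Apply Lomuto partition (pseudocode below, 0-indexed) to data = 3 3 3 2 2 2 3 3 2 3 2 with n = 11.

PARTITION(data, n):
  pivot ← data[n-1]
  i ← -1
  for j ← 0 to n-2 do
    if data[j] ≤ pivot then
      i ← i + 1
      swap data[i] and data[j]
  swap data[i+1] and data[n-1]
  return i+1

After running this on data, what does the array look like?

pivot = data[10] = 2; i = -1
j=0: data[0]=3 > 2 → no swap
j=1: data[1]=3 > 2 → no swap
j=2: data[2]=3 > 2 → no swap
j=3: data[3]=2 ≤ 2 → i=0, swap data[0],data[3] → 2 3 3 3 2 2 3 3 2 3 2
j=4: data[4]=2 ≤ 2 → i=1, swap data[1],data[4] → 2 2 3 3 3 2 3 3 2 3 2
j=5: data[5]=2 ≤ 2 → i=2, swap data[2],data[5] → 2 2 2 3 3 3 3 3 2 3 2
j=6: data[6]=3 > 2 → no swap
j=7: data[7]=3 > 2 → no swap
j=8: data[8]=2 ≤ 2 → i=3, swap data[3],data[8] → 2 2 2 2 3 3 3 3 3 3 2
j=9: data[9]=3 > 2 → no swap
final swap data[4],data[10] → 2 2 2 2 2 3 3 3 3 3 3; return 4

2 2 2 2 2 3 3 3 3 3 3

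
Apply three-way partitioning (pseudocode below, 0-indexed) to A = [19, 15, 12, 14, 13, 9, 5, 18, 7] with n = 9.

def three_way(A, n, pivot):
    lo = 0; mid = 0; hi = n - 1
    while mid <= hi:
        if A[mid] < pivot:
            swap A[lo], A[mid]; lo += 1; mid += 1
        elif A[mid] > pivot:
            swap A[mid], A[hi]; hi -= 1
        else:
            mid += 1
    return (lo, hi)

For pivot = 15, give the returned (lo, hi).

pivot = 15; lo=0, mid=0, hi=8
A[mid]=19>15: swap A[0],A[8]; hi=7 → [7, 15, 12, 14, 13, 9, 5, 18, 19]
A[mid]=7<15: swap A[0],A[0]; lo=1,mid=1 → [7, 15, 12, 14, 13, 9, 5, 18, 19]
A[mid]=15=15: mid=2
A[mid]=12<15: swap A[1],A[2]; lo=2,mid=3 → [7, 12, 15, 14, 13, 9, 5, 18, 19]
A[mid]=14<15: swap A[2],A[3]; lo=3,mid=4 → [7, 12, 14, 15, 13, 9, 5, 18, 19]
A[mid]=13<15: swap A[3],A[4]; lo=4,mid=5 → [7, 12, 14, 13, 15, 9, 5, 18, 19]
A[mid]=9<15: swap A[4],A[5]; lo=5,mid=6 → [7, 12, 14, 13, 9, 15, 5, 18, 19]
A[mid]=5<15: swap A[5],A[6]; lo=6,mid=7 → [7, 12, 14, 13, 9, 5, 15, 18, 19]
A[mid]=18>15: swap A[7],A[7]; hi=6 → [7, 12, 14, 13, 9, 5, 15, 18, 19]
end: lo=6, hi=6; A = [7, 12, 14, 13, 9, 5, 15, 18, 19]

(6, 6)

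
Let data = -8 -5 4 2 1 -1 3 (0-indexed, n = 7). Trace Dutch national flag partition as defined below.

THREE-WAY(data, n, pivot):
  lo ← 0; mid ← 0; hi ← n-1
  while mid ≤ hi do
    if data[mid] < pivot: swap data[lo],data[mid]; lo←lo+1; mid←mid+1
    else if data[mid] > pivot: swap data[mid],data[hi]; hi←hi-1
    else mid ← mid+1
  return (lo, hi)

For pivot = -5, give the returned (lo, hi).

(1, 1)

lo=0 mid=0 hi=6
-8<-5: swap(0,0), lo=1 mid=1 ⇒ -8 -5 4 2 1 -1 3
-5=-5: mid=2
4>-5: swap(2,6), hi=5 ⇒ -8 -5 3 2 1 -1 4
3>-5: swap(2,5), hi=4 ⇒ -8 -5 -1 2 1 3 4
-1>-5: swap(2,4), hi=3 ⇒ -8 -5 1 2 -1 3 4
1>-5: swap(2,3), hi=2 ⇒ -8 -5 2 1 -1 3 4
2>-5: swap(2,2), hi=1 ⇒ -8 -5 2 1 -1 3 4
done. lo=1 hi=1; data=-8 -5 2 1 -1 3 4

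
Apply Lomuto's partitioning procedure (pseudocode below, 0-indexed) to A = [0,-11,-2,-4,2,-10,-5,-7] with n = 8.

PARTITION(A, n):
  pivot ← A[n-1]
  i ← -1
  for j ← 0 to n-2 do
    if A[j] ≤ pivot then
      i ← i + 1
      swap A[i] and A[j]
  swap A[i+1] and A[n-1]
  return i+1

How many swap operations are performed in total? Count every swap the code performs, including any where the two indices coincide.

3

pivot = A[7] = -7; i = -1
j=0: A[0]=0 > -7 → no swap
j=1: A[1]=-11 ≤ -7 → i=0, swap A[0],A[1] → [-11,0,-2,-4,2,-10,-5,-7]
j=2: A[2]=-2 > -7 → no swap
j=3: A[3]=-4 > -7 → no swap
j=4: A[4]=2 > -7 → no swap
j=5: A[5]=-10 ≤ -7 → i=1, swap A[1],A[5] → [-11,-10,-2,-4,2,0,-5,-7]
j=6: A[6]=-5 > -7 → no swap
final swap A[2],A[7] → [-11,-10,-7,-4,2,0,-5,-2]; return 2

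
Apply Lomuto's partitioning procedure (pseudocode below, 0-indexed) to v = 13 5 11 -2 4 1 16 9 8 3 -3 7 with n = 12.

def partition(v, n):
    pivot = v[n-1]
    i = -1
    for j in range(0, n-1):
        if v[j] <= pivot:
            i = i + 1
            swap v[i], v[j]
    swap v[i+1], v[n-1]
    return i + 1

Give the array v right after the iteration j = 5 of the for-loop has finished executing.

pivot = v[11] = 7; i = -1
j=0: v[0]=13 > 7 → no swap
j=1: v[1]=5 ≤ 7 → i=0, swap v[0],v[1] → 5 13 11 -2 4 1 16 9 8 3 -3 7
j=2: v[2]=11 > 7 → no swap
j=3: v[3]=-2 ≤ 7 → i=1, swap v[1],v[3] → 5 -2 11 13 4 1 16 9 8 3 -3 7
j=4: v[4]=4 ≤ 7 → i=2, swap v[2],v[4] → 5 -2 4 13 11 1 16 9 8 3 -3 7
j=5: v[5]=1 ≤ 7 → i=3, swap v[3],v[5] → 5 -2 4 1 11 13 16 9 8 3 -3 7
(after j=5) v = 5 -2 4 1 11 13 16 9 8 3 -3 7

5 -2 4 1 11 13 16 9 8 3 -3 7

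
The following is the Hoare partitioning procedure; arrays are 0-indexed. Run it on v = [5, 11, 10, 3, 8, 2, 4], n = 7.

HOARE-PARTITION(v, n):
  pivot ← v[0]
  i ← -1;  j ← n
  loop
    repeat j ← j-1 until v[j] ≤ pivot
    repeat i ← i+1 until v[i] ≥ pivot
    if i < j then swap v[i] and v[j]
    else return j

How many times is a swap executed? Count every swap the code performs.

3

pivot=5
j stops at 6 (4), i stops at 0 (5); swap ⇒ [4, 11, 10, 3, 8, 2, 5]
j stops at 5 (2), i stops at 1 (11); swap ⇒ [4, 2, 10, 3, 8, 11, 5]
j stops at 3 (3), i stops at 2 (10); swap ⇒ [4, 2, 3, 10, 8, 11, 5]
j stops at 2, i stops at 3; i≥j ⇒ return 2. v=[4, 2, 3, 10, 8, 11, 5]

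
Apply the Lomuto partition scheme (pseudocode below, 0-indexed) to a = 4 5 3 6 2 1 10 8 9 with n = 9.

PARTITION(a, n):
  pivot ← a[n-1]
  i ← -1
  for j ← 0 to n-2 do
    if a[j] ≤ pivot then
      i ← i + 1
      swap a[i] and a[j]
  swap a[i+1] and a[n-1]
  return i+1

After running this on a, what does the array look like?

pivot=9, i=-1
j=0: 4≤9, i=0, swap(0,0) ⇒ 4 5 3 6 2 1 10 8 9
j=1: 5≤9, i=1, swap(1,1) ⇒ 4 5 3 6 2 1 10 8 9
j=2: 3≤9, i=2, swap(2,2) ⇒ 4 5 3 6 2 1 10 8 9
j=3: 6≤9, i=3, swap(3,3) ⇒ 4 5 3 6 2 1 10 8 9
j=4: 2≤9, i=4, swap(4,4) ⇒ 4 5 3 6 2 1 10 8 9
j=5: 1≤9, i=5, swap(5,5) ⇒ 4 5 3 6 2 1 10 8 9
j=6: 10>9, skip
j=7: 8≤9, i=6, swap(6,7) ⇒ 4 5 3 6 2 1 8 10 9
swap(7,8) ⇒ 4 5 3 6 2 1 8 9 10; return 7

4 5 3 6 2 1 8 9 10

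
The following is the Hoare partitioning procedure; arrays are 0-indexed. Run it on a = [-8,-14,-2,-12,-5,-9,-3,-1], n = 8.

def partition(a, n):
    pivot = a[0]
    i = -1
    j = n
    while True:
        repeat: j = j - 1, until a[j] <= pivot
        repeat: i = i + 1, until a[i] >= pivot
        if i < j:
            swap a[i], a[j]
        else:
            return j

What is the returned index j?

2

pivot=-8
j stops at 5 (-9), i stops at 0 (-8); swap ⇒ [-9,-14,-2,-12,-5,-8,-3,-1]
j stops at 3 (-12), i stops at 2 (-2); swap ⇒ [-9,-14,-12,-2,-5,-8,-3,-1]
j stops at 2, i stops at 3; i≥j ⇒ return 2. a=[-9,-14,-12,-2,-5,-8,-3,-1]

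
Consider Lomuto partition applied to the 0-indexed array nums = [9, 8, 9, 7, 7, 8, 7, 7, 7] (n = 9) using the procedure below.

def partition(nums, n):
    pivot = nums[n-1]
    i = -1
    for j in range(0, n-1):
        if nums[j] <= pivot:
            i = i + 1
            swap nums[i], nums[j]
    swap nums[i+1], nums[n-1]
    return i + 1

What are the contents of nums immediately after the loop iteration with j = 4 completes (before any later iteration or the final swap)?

[7, 7, 9, 9, 8, 8, 7, 7, 7]

pivot = nums[8] = 7; i = -1
j=0: nums[0]=9 > 7 → no swap
j=1: nums[1]=8 > 7 → no swap
j=2: nums[2]=9 > 7 → no swap
j=3: nums[3]=7 ≤ 7 → i=0, swap nums[0],nums[3] → [7, 8, 9, 9, 7, 8, 7, 7, 7]
j=4: nums[4]=7 ≤ 7 → i=1, swap nums[1],nums[4] → [7, 7, 9, 9, 8, 8, 7, 7, 7]
(after j=4) nums = [7, 7, 9, 9, 8, 8, 7, 7, 7]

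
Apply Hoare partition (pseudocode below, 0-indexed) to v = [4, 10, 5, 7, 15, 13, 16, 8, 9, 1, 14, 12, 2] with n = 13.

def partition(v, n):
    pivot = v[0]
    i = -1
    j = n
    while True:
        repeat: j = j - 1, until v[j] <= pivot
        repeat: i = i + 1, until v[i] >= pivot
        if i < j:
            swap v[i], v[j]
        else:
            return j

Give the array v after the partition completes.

pivot=4
j stops at 12 (2), i stops at 0 (4); swap ⇒ [2, 10, 5, 7, 15, 13, 16, 8, 9, 1, 14, 12, 4]
j stops at 9 (1), i stops at 1 (10); swap ⇒ [2, 1, 5, 7, 15, 13, 16, 8, 9, 10, 14, 12, 4]
j stops at 1, i stops at 2; i≥j ⇒ return 1. v=[2, 1, 5, 7, 15, 13, 16, 8, 9, 10, 14, 12, 4]

[2, 1, 5, 7, 15, 13, 16, 8, 9, 10, 14, 12, 4]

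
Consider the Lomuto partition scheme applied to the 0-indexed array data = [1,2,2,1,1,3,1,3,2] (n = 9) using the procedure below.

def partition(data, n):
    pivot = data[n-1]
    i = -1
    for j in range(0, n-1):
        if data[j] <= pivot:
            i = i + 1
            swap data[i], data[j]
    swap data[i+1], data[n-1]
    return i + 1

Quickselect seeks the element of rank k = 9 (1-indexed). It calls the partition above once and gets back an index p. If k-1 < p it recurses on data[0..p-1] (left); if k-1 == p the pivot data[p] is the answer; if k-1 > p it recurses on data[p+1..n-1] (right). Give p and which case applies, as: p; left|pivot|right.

6; right

pivot=2, i=-1
j=0: 1≤2, i=0, swap(0,0) ⇒ [1,2,2,1,1,3,1,3,2]
j=1: 2≤2, i=1, swap(1,1) ⇒ [1,2,2,1,1,3,1,3,2]
j=2: 2≤2, i=2, swap(2,2) ⇒ [1,2,2,1,1,3,1,3,2]
j=3: 1≤2, i=3, swap(3,3) ⇒ [1,2,2,1,1,3,1,3,2]
j=4: 1≤2, i=4, swap(4,4) ⇒ [1,2,2,1,1,3,1,3,2]
j=5: 3>2, skip
j=6: 1≤2, i=5, swap(5,6) ⇒ [1,2,2,1,1,1,3,3,2]
j=7: 3>2, skip
swap(6,8) ⇒ [1,2,2,1,1,1,2,3,3]; return 6
p = 6; k-1 = 8 > 6 ⇒ right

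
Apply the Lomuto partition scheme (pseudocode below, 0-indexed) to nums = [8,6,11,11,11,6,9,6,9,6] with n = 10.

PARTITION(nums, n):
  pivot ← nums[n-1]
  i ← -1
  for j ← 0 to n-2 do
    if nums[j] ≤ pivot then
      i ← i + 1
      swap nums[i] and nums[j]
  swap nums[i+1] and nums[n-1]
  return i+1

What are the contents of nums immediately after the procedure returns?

pivot=6, i=-1
j=0: 8>6, skip
j=1: 6≤6, i=0, swap(0,1) ⇒ [6,8,11,11,11,6,9,6,9,6]
j=2: 11>6, skip
j=3: 11>6, skip
j=4: 11>6, skip
j=5: 6≤6, i=1, swap(1,5) ⇒ [6,6,11,11,11,8,9,6,9,6]
j=6: 9>6, skip
j=7: 6≤6, i=2, swap(2,7) ⇒ [6,6,6,11,11,8,9,11,9,6]
j=8: 9>6, skip
swap(3,9) ⇒ [6,6,6,6,11,8,9,11,9,11]; return 3

[6,6,6,6,11,8,9,11,9,11]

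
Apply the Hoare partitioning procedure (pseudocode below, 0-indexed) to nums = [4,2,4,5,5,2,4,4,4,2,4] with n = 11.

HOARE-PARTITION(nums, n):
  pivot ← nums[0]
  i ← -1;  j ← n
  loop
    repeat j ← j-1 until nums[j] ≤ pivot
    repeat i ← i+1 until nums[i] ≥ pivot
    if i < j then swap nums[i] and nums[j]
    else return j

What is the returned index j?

pivot=4
j stops at 10 (4), i stops at 0 (4); swap ⇒ [4,2,4,5,5,2,4,4,4,2,4]
j stops at 9 (2), i stops at 2 (4); swap ⇒ [4,2,2,5,5,2,4,4,4,4,4]
j stops at 8 (4), i stops at 3 (5); swap ⇒ [4,2,2,4,5,2,4,4,5,4,4]
j stops at 7 (4), i stops at 4 (5); swap ⇒ [4,2,2,4,4,2,4,5,5,4,4]
j stops at 6, i stops at 6; i≥j ⇒ return 6. nums=[4,2,2,4,4,2,4,5,5,4,4]

6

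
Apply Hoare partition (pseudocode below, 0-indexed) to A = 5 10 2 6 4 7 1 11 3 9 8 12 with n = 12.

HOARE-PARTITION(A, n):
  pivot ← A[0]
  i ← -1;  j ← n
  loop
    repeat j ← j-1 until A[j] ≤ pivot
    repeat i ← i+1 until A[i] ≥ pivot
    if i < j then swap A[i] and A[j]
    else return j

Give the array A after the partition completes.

3 1 2 4 6 7 10 11 5 9 8 12

pivot=5
j stops at 8 (3), i stops at 0 (5); swap ⇒ 3 10 2 6 4 7 1 11 5 9 8 12
j stops at 6 (1), i stops at 1 (10); swap ⇒ 3 1 2 6 4 7 10 11 5 9 8 12
j stops at 4 (4), i stops at 3 (6); swap ⇒ 3 1 2 4 6 7 10 11 5 9 8 12
j stops at 3, i stops at 4; i≥j ⇒ return 3. A=3 1 2 4 6 7 10 11 5 9 8 12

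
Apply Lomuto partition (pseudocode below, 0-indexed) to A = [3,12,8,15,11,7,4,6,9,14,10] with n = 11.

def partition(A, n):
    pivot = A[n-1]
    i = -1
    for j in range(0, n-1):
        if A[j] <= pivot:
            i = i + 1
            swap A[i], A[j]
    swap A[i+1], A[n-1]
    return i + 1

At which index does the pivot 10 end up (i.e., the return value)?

6

pivot = A[10] = 10; i = -1
j=0: A[0]=3 ≤ 10 → i=0, swap A[0],A[0] (no change) → [3,12,8,15,11,7,4,6,9,14,10]
j=1: A[1]=12 > 10 → no swap
j=2: A[2]=8 ≤ 10 → i=1, swap A[1],A[2] → [3,8,12,15,11,7,4,6,9,14,10]
j=3: A[3]=15 > 10 → no swap
j=4: A[4]=11 > 10 → no swap
j=5: A[5]=7 ≤ 10 → i=2, swap A[2],A[5] → [3,8,7,15,11,12,4,6,9,14,10]
j=6: A[6]=4 ≤ 10 → i=3, swap A[3],A[6] → [3,8,7,4,11,12,15,6,9,14,10]
j=7: A[7]=6 ≤ 10 → i=4, swap A[4],A[7] → [3,8,7,4,6,12,15,11,9,14,10]
j=8: A[8]=9 ≤ 10 → i=5, swap A[5],A[8] → [3,8,7,4,6,9,15,11,12,14,10]
j=9: A[9]=14 > 10 → no swap
final swap A[6],A[10] → [3,8,7,4,6,9,10,11,12,14,15]; return 6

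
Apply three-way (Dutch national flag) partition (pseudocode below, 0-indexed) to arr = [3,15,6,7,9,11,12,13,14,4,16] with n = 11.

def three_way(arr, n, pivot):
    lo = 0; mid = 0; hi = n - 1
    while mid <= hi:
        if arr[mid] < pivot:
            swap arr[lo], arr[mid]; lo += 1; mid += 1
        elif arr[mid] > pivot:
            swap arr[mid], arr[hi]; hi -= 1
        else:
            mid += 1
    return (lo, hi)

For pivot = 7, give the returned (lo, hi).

(3, 3)

lo=0 mid=0 hi=10
3<7: swap(0,0), lo=1 mid=1 ⇒ [3,15,6,7,9,11,12,13,14,4,16]
15>7: swap(1,10), hi=9 ⇒ [3,16,6,7,9,11,12,13,14,4,15]
16>7: swap(1,9), hi=8 ⇒ [3,4,6,7,9,11,12,13,14,16,15]
4<7: swap(1,1), lo=2 mid=2 ⇒ [3,4,6,7,9,11,12,13,14,16,15]
6<7: swap(2,2), lo=3 mid=3 ⇒ [3,4,6,7,9,11,12,13,14,16,15]
7=7: mid=4
9>7: swap(4,8), hi=7 ⇒ [3,4,6,7,14,11,12,13,9,16,15]
14>7: swap(4,7), hi=6 ⇒ [3,4,6,7,13,11,12,14,9,16,15]
13>7: swap(4,6), hi=5 ⇒ [3,4,6,7,12,11,13,14,9,16,15]
12>7: swap(4,5), hi=4 ⇒ [3,4,6,7,11,12,13,14,9,16,15]
11>7: swap(4,4), hi=3 ⇒ [3,4,6,7,11,12,13,14,9,16,15]
done. lo=3 hi=3; arr=[3,4,6,7,11,12,13,14,9,16,15]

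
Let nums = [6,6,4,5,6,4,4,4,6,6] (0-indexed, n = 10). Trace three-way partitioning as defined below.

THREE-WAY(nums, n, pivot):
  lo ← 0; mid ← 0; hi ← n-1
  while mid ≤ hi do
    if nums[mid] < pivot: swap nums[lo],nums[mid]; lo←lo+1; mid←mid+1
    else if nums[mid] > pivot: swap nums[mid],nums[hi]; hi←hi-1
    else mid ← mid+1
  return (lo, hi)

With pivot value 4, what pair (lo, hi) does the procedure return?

pivot = 4; lo=0, mid=0, hi=9
nums[mid]=6>4: swap nums[0],nums[9]; hi=8 → [6,6,4,5,6,4,4,4,6,6]
nums[mid]=6>4: swap nums[0],nums[8]; hi=7 → [6,6,4,5,6,4,4,4,6,6]
nums[mid]=6>4: swap nums[0],nums[7]; hi=6 → [4,6,4,5,6,4,4,6,6,6]
nums[mid]=4=4: mid=1
nums[mid]=6>4: swap nums[1],nums[6]; hi=5 → [4,4,4,5,6,4,6,6,6,6]
nums[mid]=4=4: mid=2
nums[mid]=4=4: mid=3
nums[mid]=5>4: swap nums[3],nums[5]; hi=4 → [4,4,4,4,6,5,6,6,6,6]
nums[mid]=4=4: mid=4
nums[mid]=6>4: swap nums[4],nums[4]; hi=3 → [4,4,4,4,6,5,6,6,6,6]
end: lo=0, hi=3; nums = [4,4,4,4,6,5,6,6,6,6]

(0, 3)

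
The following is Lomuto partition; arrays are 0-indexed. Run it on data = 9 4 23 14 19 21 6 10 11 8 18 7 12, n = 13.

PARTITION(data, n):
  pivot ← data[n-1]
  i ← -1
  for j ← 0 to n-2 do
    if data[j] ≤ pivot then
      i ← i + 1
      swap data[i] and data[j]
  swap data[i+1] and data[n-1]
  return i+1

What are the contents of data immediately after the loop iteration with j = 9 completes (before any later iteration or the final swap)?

pivot=12, i=-1
j=0: 9≤12, i=0, swap(0,0) ⇒ 9 4 23 14 19 21 6 10 11 8 18 7 12
j=1: 4≤12, i=1, swap(1,1) ⇒ 9 4 23 14 19 21 6 10 11 8 18 7 12
j=2: 23>12, skip
j=3: 14>12, skip
j=4: 19>12, skip
j=5: 21>12, skip
j=6: 6≤12, i=2, swap(2,6) ⇒ 9 4 6 14 19 21 23 10 11 8 18 7 12
j=7: 10≤12, i=3, swap(3,7) ⇒ 9 4 6 10 19 21 23 14 11 8 18 7 12
j=8: 11≤12, i=4, swap(4,8) ⇒ 9 4 6 10 11 21 23 14 19 8 18 7 12
j=9: 8≤12, i=5, swap(5,9) ⇒ 9 4 6 10 11 8 23 14 19 21 18 7 12
(after j=9) data = 9 4 6 10 11 8 23 14 19 21 18 7 12

9 4 6 10 11 8 23 14 19 21 18 7 12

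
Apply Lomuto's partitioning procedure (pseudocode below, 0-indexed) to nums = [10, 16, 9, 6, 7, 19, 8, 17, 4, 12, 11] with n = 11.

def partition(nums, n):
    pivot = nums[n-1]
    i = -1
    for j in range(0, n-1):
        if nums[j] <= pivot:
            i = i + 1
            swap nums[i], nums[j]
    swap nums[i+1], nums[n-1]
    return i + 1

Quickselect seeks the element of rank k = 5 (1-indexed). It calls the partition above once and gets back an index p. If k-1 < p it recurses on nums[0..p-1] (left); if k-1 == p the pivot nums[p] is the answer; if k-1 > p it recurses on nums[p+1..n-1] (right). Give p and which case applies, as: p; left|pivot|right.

6; left

pivot=11, i=-1
j=0: 10≤11, i=0, swap(0,0) ⇒ [10, 16, 9, 6, 7, 19, 8, 17, 4, 12, 11]
j=1: 16>11, skip
j=2: 9≤11, i=1, swap(1,2) ⇒ [10, 9, 16, 6, 7, 19, 8, 17, 4, 12, 11]
j=3: 6≤11, i=2, swap(2,3) ⇒ [10, 9, 6, 16, 7, 19, 8, 17, 4, 12, 11]
j=4: 7≤11, i=3, swap(3,4) ⇒ [10, 9, 6, 7, 16, 19, 8, 17, 4, 12, 11]
j=5: 19>11, skip
j=6: 8≤11, i=4, swap(4,6) ⇒ [10, 9, 6, 7, 8, 19, 16, 17, 4, 12, 11]
j=7: 17>11, skip
j=8: 4≤11, i=5, swap(5,8) ⇒ [10, 9, 6, 7, 8, 4, 16, 17, 19, 12, 11]
j=9: 12>11, skip
swap(6,10) ⇒ [10, 9, 6, 7, 8, 4, 11, 17, 19, 12, 16]; return 6
p = 6; k-1 = 4 < 6 ⇒ left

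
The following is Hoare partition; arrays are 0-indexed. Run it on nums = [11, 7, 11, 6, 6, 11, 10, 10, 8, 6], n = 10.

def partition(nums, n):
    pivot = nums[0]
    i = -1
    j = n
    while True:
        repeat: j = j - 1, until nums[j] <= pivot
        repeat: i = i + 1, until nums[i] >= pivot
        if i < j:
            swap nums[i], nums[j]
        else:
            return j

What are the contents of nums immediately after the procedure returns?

[6, 7, 8, 6, 6, 10, 10, 11, 11, 11]

pivot = nums[0] = 11; i = -1, j = 10
j→9 (nums[9]=6≤11), i→0 (nums[0]=11≥11); i<j, swap → [6, 7, 11, 6, 6, 11, 10, 10, 8, 11]
j→8 (nums[8]=8≤11), i→2 (nums[2]=11≥11); i<j, swap → [6, 7, 8, 6, 6, 11, 10, 10, 11, 11]
j→7 (nums[7]=10≤11), i→5 (nums[5]=11≥11); i<j, swap → [6, 7, 8, 6, 6, 10, 10, 11, 11, 11]
j→6, i→7; i≥j, return j=6. nums = [6, 7, 8, 6, 6, 10, 10, 11, 11, 11]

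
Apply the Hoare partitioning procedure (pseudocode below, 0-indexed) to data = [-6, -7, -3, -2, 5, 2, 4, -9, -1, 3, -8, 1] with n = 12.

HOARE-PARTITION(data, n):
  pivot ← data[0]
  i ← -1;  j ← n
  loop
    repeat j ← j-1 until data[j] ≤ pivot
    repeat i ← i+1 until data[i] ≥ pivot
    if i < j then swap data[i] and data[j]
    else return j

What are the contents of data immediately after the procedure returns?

[-8, -7, -9, -2, 5, 2, 4, -3, -1, 3, -6, 1]

pivot=-6
j stops at 10 (-8), i stops at 0 (-6); swap ⇒ [-8, -7, -3, -2, 5, 2, 4, -9, -1, 3, -6, 1]
j stops at 7 (-9), i stops at 2 (-3); swap ⇒ [-8, -7, -9, -2, 5, 2, 4, -3, -1, 3, -6, 1]
j stops at 2, i stops at 3; i≥j ⇒ return 2. data=[-8, -7, -9, -2, 5, 2, 4, -3, -1, 3, -6, 1]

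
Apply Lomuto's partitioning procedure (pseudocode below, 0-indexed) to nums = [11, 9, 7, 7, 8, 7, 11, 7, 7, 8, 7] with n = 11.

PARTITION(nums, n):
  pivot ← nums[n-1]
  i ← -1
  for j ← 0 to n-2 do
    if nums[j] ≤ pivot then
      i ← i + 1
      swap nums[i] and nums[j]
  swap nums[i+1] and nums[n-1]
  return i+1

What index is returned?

pivot = nums[10] = 7; i = -1
j=0: nums[0]=11 > 7 → no swap
j=1: nums[1]=9 > 7 → no swap
j=2: nums[2]=7 ≤ 7 → i=0, swap nums[0],nums[2] → [7, 9, 11, 7, 8, 7, 11, 7, 7, 8, 7]
j=3: nums[3]=7 ≤ 7 → i=1, swap nums[1],nums[3] → [7, 7, 11, 9, 8, 7, 11, 7, 7, 8, 7]
j=4: nums[4]=8 > 7 → no swap
j=5: nums[5]=7 ≤ 7 → i=2, swap nums[2],nums[5] → [7, 7, 7, 9, 8, 11, 11, 7, 7, 8, 7]
j=6: nums[6]=11 > 7 → no swap
j=7: nums[7]=7 ≤ 7 → i=3, swap nums[3],nums[7] → [7, 7, 7, 7, 8, 11, 11, 9, 7, 8, 7]
j=8: nums[8]=7 ≤ 7 → i=4, swap nums[4],nums[8] → [7, 7, 7, 7, 7, 11, 11, 9, 8, 8, 7]
j=9: nums[9]=8 > 7 → no swap
final swap nums[5],nums[10] → [7, 7, 7, 7, 7, 7, 11, 9, 8, 8, 11]; return 5

5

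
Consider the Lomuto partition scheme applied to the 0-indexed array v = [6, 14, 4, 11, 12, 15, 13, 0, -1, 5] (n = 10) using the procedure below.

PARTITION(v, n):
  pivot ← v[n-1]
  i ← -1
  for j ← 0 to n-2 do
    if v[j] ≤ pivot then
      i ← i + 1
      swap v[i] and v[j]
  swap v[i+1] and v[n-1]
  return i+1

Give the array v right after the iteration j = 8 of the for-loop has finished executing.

[4, 0, -1, 11, 12, 15, 13, 14, 6, 5]

pivot=5, i=-1
j=0: 6>5, skip
j=1: 14>5, skip
j=2: 4≤5, i=0, swap(0,2) ⇒ [4, 14, 6, 11, 12, 15, 13, 0, -1, 5]
j=3: 11>5, skip
j=4: 12>5, skip
j=5: 15>5, skip
j=6: 13>5, skip
j=7: 0≤5, i=1, swap(1,7) ⇒ [4, 0, 6, 11, 12, 15, 13, 14, -1, 5]
j=8: -1≤5, i=2, swap(2,8) ⇒ [4, 0, -1, 11, 12, 15, 13, 14, 6, 5]
(after j=8) v = [4, 0, -1, 11, 12, 15, 13, 14, 6, 5]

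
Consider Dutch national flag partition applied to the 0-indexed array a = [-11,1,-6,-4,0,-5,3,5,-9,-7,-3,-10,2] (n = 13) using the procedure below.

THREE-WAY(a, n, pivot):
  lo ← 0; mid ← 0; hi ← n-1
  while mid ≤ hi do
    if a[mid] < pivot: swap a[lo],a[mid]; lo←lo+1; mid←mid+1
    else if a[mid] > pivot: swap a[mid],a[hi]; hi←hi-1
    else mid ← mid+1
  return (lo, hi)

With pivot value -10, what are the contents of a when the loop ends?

[-11,-10,-4,0,-5,3,5,-9,-7,-3,-6,2,1]

lo=0 mid=0 hi=12
-11<-10: swap(0,0), lo=1 mid=1 ⇒ [-11,1,-6,-4,0,-5,3,5,-9,-7,-3,-10,2]
1>-10: swap(1,12), hi=11 ⇒ [-11,2,-6,-4,0,-5,3,5,-9,-7,-3,-10,1]
2>-10: swap(1,11), hi=10 ⇒ [-11,-10,-6,-4,0,-5,3,5,-9,-7,-3,2,1]
-10=-10: mid=2
-6>-10: swap(2,10), hi=9 ⇒ [-11,-10,-3,-4,0,-5,3,5,-9,-7,-6,2,1]
-3>-10: swap(2,9), hi=8 ⇒ [-11,-10,-7,-4,0,-5,3,5,-9,-3,-6,2,1]
-7>-10: swap(2,8), hi=7 ⇒ [-11,-10,-9,-4,0,-5,3,5,-7,-3,-6,2,1]
-9>-10: swap(2,7), hi=6 ⇒ [-11,-10,5,-4,0,-5,3,-9,-7,-3,-6,2,1]
5>-10: swap(2,6), hi=5 ⇒ [-11,-10,3,-4,0,-5,5,-9,-7,-3,-6,2,1]
3>-10: swap(2,5), hi=4 ⇒ [-11,-10,-5,-4,0,3,5,-9,-7,-3,-6,2,1]
-5>-10: swap(2,4), hi=3 ⇒ [-11,-10,0,-4,-5,3,5,-9,-7,-3,-6,2,1]
0>-10: swap(2,3), hi=2 ⇒ [-11,-10,-4,0,-5,3,5,-9,-7,-3,-6,2,1]
-4>-10: swap(2,2), hi=1 ⇒ [-11,-10,-4,0,-5,3,5,-9,-7,-3,-6,2,1]
done. lo=1 hi=1; a=[-11,-10,-4,0,-5,3,5,-9,-7,-3,-6,2,1]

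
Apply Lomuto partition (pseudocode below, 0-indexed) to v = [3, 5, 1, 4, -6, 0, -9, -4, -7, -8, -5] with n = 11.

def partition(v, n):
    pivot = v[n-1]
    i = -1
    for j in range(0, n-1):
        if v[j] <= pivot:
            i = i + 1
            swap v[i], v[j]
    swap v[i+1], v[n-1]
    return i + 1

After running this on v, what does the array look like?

[-6, -9, -7, -8, -5, 0, 5, -4, 1, 4, 3]

pivot = v[10] = -5; i = -1
j=0: v[0]=3 > -5 → no swap
j=1: v[1]=5 > -5 → no swap
j=2: v[2]=1 > -5 → no swap
j=3: v[3]=4 > -5 → no swap
j=4: v[4]=-6 ≤ -5 → i=0, swap v[0],v[4] → [-6, 5, 1, 4, 3, 0, -9, -4, -7, -8, -5]
j=5: v[5]=0 > -5 → no swap
j=6: v[6]=-9 ≤ -5 → i=1, swap v[1],v[6] → [-6, -9, 1, 4, 3, 0, 5, -4, -7, -8, -5]
j=7: v[7]=-4 > -5 → no swap
j=8: v[8]=-7 ≤ -5 → i=2, swap v[2],v[8] → [-6, -9, -7, 4, 3, 0, 5, -4, 1, -8, -5]
j=9: v[9]=-8 ≤ -5 → i=3, swap v[3],v[9] → [-6, -9, -7, -8, 3, 0, 5, -4, 1, 4, -5]
final swap v[4],v[10] → [-6, -9, -7, -8, -5, 0, 5, -4, 1, 4, 3]; return 4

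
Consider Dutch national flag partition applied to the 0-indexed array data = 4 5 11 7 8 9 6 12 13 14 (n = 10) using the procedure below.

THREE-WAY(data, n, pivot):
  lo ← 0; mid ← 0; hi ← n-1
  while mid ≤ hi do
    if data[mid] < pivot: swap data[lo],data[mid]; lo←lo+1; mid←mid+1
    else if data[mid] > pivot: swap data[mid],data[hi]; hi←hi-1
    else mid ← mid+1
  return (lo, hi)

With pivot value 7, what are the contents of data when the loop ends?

4 5 6 7 9 8 12 13 14 11

lo=0 mid=0 hi=9
4<7: swap(0,0), lo=1 mid=1 ⇒ 4 5 11 7 8 9 6 12 13 14
5<7: swap(1,1), lo=2 mid=2 ⇒ 4 5 11 7 8 9 6 12 13 14
11>7: swap(2,9), hi=8 ⇒ 4 5 14 7 8 9 6 12 13 11
14>7: swap(2,8), hi=7 ⇒ 4 5 13 7 8 9 6 12 14 11
13>7: swap(2,7), hi=6 ⇒ 4 5 12 7 8 9 6 13 14 11
12>7: swap(2,6), hi=5 ⇒ 4 5 6 7 8 9 12 13 14 11
6<7: swap(2,2), lo=3 mid=3 ⇒ 4 5 6 7 8 9 12 13 14 11
7=7: mid=4
8>7: swap(4,5), hi=4 ⇒ 4 5 6 7 9 8 12 13 14 11
9>7: swap(4,4), hi=3 ⇒ 4 5 6 7 9 8 12 13 14 11
done. lo=3 hi=3; data=4 5 6 7 9 8 12 13 14 11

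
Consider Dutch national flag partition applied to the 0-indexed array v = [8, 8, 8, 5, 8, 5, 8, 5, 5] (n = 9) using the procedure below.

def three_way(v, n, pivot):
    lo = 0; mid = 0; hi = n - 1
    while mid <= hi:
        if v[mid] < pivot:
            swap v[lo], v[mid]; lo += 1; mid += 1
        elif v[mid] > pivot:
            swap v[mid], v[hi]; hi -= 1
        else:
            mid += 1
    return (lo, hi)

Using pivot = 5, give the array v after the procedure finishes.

[5, 5, 5, 5, 8, 8, 8, 8, 8]

pivot = 5; lo=0, mid=0, hi=8
v[mid]=8>5: swap v[0],v[8]; hi=7 → [5, 8, 8, 5, 8, 5, 8, 5, 8]
v[mid]=5=5: mid=1
v[mid]=8>5: swap v[1],v[7]; hi=6 → [5, 5, 8, 5, 8, 5, 8, 8, 8]
v[mid]=5=5: mid=2
v[mid]=8>5: swap v[2],v[6]; hi=5 → [5, 5, 8, 5, 8, 5, 8, 8, 8]
v[mid]=8>5: swap v[2],v[5]; hi=4 → [5, 5, 5, 5, 8, 8, 8, 8, 8]
v[mid]=5=5: mid=3
v[mid]=5=5: mid=4
v[mid]=8>5: swap v[4],v[4]; hi=3 → [5, 5, 5, 5, 8, 8, 8, 8, 8]
end: lo=0, hi=3; v = [5, 5, 5, 5, 8, 8, 8, 8, 8]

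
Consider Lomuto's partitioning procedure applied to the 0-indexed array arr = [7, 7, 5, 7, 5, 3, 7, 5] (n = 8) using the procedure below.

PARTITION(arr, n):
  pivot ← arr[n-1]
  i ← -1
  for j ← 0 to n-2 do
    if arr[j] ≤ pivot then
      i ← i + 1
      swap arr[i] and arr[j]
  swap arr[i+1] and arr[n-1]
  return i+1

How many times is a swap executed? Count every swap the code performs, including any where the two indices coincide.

pivot = arr[7] = 5; i = -1
j=0: arr[0]=7 > 5 → no swap
j=1: arr[1]=7 > 5 → no swap
j=2: arr[2]=5 ≤ 5 → i=0, swap arr[0],arr[2] → [5, 7, 7, 7, 5, 3, 7, 5]
j=3: arr[3]=7 > 5 → no swap
j=4: arr[4]=5 ≤ 5 → i=1, swap arr[1],arr[4] → [5, 5, 7, 7, 7, 3, 7, 5]
j=5: arr[5]=3 ≤ 5 → i=2, swap arr[2],arr[5] → [5, 5, 3, 7, 7, 7, 7, 5]
j=6: arr[6]=7 > 5 → no swap
final swap arr[3],arr[7] → [5, 5, 3, 5, 7, 7, 7, 7]; return 3

4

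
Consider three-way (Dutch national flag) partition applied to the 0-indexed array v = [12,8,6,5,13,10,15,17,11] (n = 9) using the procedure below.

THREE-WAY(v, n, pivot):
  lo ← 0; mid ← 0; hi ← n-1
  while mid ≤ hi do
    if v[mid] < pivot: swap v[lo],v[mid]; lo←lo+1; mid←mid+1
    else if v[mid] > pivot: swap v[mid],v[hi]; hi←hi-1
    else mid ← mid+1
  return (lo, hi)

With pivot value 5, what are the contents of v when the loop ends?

lo=0 mid=0 hi=8
12>5: swap(0,8), hi=7 ⇒ [11,8,6,5,13,10,15,17,12]
11>5: swap(0,7), hi=6 ⇒ [17,8,6,5,13,10,15,11,12]
17>5: swap(0,6), hi=5 ⇒ [15,8,6,5,13,10,17,11,12]
15>5: swap(0,5), hi=4 ⇒ [10,8,6,5,13,15,17,11,12]
10>5: swap(0,4), hi=3 ⇒ [13,8,6,5,10,15,17,11,12]
13>5: swap(0,3), hi=2 ⇒ [5,8,6,13,10,15,17,11,12]
5=5: mid=1
8>5: swap(1,2), hi=1 ⇒ [5,6,8,13,10,15,17,11,12]
6>5: swap(1,1), hi=0 ⇒ [5,6,8,13,10,15,17,11,12]
done. lo=0 hi=0; v=[5,6,8,13,10,15,17,11,12]

[5,6,8,13,10,15,17,11,12]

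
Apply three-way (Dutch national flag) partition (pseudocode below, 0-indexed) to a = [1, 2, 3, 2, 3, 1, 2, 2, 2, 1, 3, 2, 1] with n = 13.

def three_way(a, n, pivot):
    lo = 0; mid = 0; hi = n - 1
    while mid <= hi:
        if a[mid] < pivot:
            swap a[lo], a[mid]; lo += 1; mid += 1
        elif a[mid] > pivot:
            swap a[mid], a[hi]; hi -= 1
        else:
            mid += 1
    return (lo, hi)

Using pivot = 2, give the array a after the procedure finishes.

pivot = 2; lo=0, mid=0, hi=12
a[mid]=1<2: swap a[0],a[0]; lo=1,mid=1 → [1, 2, 3, 2, 3, 1, 2, 2, 2, 1, 3, 2, 1]
a[mid]=2=2: mid=2
a[mid]=3>2: swap a[2],a[12]; hi=11 → [1, 2, 1, 2, 3, 1, 2, 2, 2, 1, 3, 2, 3]
a[mid]=1<2: swap a[1],a[2]; lo=2,mid=3 → [1, 1, 2, 2, 3, 1, 2, 2, 2, 1, 3, 2, 3]
a[mid]=2=2: mid=4
a[mid]=3>2: swap a[4],a[11]; hi=10 → [1, 1, 2, 2, 2, 1, 2, 2, 2, 1, 3, 3, 3]
a[mid]=2=2: mid=5
a[mid]=1<2: swap a[2],a[5]; lo=3,mid=6 → [1, 1, 1, 2, 2, 2, 2, 2, 2, 1, 3, 3, 3]
a[mid]=2=2: mid=7
a[mid]=2=2: mid=8
a[mid]=2=2: mid=9
a[mid]=1<2: swap a[3],a[9]; lo=4,mid=10 → [1, 1, 1, 1, 2, 2, 2, 2, 2, 2, 3, 3, 3]
a[mid]=3>2: swap a[10],a[10]; hi=9 → [1, 1, 1, 1, 2, 2, 2, 2, 2, 2, 3, 3, 3]
end: lo=4, hi=9; a = [1, 1, 1, 1, 2, 2, 2, 2, 2, 2, 3, 3, 3]

[1, 1, 1, 1, 2, 2, 2, 2, 2, 2, 3, 3, 3]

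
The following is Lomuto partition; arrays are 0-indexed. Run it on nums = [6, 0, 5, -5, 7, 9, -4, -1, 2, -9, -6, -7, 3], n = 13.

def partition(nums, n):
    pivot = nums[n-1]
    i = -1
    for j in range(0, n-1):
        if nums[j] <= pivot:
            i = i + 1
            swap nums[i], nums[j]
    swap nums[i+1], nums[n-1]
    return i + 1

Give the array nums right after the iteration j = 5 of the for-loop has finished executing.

pivot = nums[12] = 3; i = -1
j=0: nums[0]=6 > 3 → no swap
j=1: nums[1]=0 ≤ 3 → i=0, swap nums[0],nums[1] → [0, 6, 5, -5, 7, 9, -4, -1, 2, -9, -6, -7, 3]
j=2: nums[2]=5 > 3 → no swap
j=3: nums[3]=-5 ≤ 3 → i=1, swap nums[1],nums[3] → [0, -5, 5, 6, 7, 9, -4, -1, 2, -9, -6, -7, 3]
j=4: nums[4]=7 > 3 → no swap
j=5: nums[5]=9 > 3 → no swap
(after j=5) nums = [0, -5, 5, 6, 7, 9, -4, -1, 2, -9, -6, -7, 3]

[0, -5, 5, 6, 7, 9, -4, -1, 2, -9, -6, -7, 3]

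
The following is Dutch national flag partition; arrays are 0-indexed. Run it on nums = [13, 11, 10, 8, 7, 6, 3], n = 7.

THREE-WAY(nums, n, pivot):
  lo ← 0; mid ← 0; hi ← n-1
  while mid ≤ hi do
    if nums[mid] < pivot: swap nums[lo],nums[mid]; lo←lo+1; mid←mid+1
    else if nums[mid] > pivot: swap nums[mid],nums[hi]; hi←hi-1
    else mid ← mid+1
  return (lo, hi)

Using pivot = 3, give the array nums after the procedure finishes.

[3, 10, 8, 7, 6, 11, 13]

lo=0 mid=0 hi=6
13>3: swap(0,6), hi=5 ⇒ [3, 11, 10, 8, 7, 6, 13]
3=3: mid=1
11>3: swap(1,5), hi=4 ⇒ [3, 6, 10, 8, 7, 11, 13]
6>3: swap(1,4), hi=3 ⇒ [3, 7, 10, 8, 6, 11, 13]
7>3: swap(1,3), hi=2 ⇒ [3, 8, 10, 7, 6, 11, 13]
8>3: swap(1,2), hi=1 ⇒ [3, 10, 8, 7, 6, 11, 13]
10>3: swap(1,1), hi=0 ⇒ [3, 10, 8, 7, 6, 11, 13]
done. lo=0 hi=0; nums=[3, 10, 8, 7, 6, 11, 13]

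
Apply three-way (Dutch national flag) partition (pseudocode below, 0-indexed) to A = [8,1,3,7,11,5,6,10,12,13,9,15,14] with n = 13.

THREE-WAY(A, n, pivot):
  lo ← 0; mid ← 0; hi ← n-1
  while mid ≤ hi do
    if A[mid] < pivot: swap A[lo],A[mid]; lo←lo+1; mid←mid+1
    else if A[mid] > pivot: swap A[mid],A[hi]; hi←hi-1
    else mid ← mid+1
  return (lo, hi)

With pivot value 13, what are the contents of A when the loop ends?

[8,1,3,7,11,5,6,10,12,9,13,14,15]

lo=0 mid=0 hi=12
8<13: swap(0,0), lo=1 mid=1 ⇒ [8,1,3,7,11,5,6,10,12,13,9,15,14]
1<13: swap(1,1), lo=2 mid=2 ⇒ [8,1,3,7,11,5,6,10,12,13,9,15,14]
3<13: swap(2,2), lo=3 mid=3 ⇒ [8,1,3,7,11,5,6,10,12,13,9,15,14]
7<13: swap(3,3), lo=4 mid=4 ⇒ [8,1,3,7,11,5,6,10,12,13,9,15,14]
11<13: swap(4,4), lo=5 mid=5 ⇒ [8,1,3,7,11,5,6,10,12,13,9,15,14]
5<13: swap(5,5), lo=6 mid=6 ⇒ [8,1,3,7,11,5,6,10,12,13,9,15,14]
6<13: swap(6,6), lo=7 mid=7 ⇒ [8,1,3,7,11,5,6,10,12,13,9,15,14]
10<13: swap(7,7), lo=8 mid=8 ⇒ [8,1,3,7,11,5,6,10,12,13,9,15,14]
12<13: swap(8,8), lo=9 mid=9 ⇒ [8,1,3,7,11,5,6,10,12,13,9,15,14]
13=13: mid=10
9<13: swap(9,10), lo=10 mid=11 ⇒ [8,1,3,7,11,5,6,10,12,9,13,15,14]
15>13: swap(11,12), hi=11 ⇒ [8,1,3,7,11,5,6,10,12,9,13,14,15]
14>13: swap(11,11), hi=10 ⇒ [8,1,3,7,11,5,6,10,12,9,13,14,15]
done. lo=10 hi=10; A=[8,1,3,7,11,5,6,10,12,9,13,14,15]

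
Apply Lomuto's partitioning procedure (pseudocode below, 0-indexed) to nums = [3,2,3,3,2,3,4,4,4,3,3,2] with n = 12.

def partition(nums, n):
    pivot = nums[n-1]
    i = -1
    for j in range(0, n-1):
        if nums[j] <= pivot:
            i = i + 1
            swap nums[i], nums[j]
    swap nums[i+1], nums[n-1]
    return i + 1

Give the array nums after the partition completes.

[2,2,2,3,3,3,4,4,4,3,3,3]

pivot = nums[11] = 2; i = -1
j=0: nums[0]=3 > 2 → no swap
j=1: nums[1]=2 ≤ 2 → i=0, swap nums[0],nums[1] → [2,3,3,3,2,3,4,4,4,3,3,2]
j=2: nums[2]=3 > 2 → no swap
j=3: nums[3]=3 > 2 → no swap
j=4: nums[4]=2 ≤ 2 → i=1, swap nums[1],nums[4] → [2,2,3,3,3,3,4,4,4,3,3,2]
j=5: nums[5]=3 > 2 → no swap
j=6: nums[6]=4 > 2 → no swap
j=7: nums[7]=4 > 2 → no swap
j=8: nums[8]=4 > 2 → no swap
j=9: nums[9]=3 > 2 → no swap
j=10: nums[10]=3 > 2 → no swap
final swap nums[2],nums[11] → [2,2,2,3,3,3,4,4,4,3,3,3]; return 2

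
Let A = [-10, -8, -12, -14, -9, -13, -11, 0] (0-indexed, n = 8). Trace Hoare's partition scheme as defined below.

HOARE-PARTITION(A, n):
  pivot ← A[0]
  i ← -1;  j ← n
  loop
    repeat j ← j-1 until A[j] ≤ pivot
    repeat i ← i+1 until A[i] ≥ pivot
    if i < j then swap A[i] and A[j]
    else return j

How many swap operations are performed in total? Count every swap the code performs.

2

pivot=-10
j stops at 6 (-11), i stops at 0 (-10); swap ⇒ [-11, -8, -12, -14, -9, -13, -10, 0]
j stops at 5 (-13), i stops at 1 (-8); swap ⇒ [-11, -13, -12, -14, -9, -8, -10, 0]
j stops at 3, i stops at 4; i≥j ⇒ return 3. A=[-11, -13, -12, -14, -9, -8, -10, 0]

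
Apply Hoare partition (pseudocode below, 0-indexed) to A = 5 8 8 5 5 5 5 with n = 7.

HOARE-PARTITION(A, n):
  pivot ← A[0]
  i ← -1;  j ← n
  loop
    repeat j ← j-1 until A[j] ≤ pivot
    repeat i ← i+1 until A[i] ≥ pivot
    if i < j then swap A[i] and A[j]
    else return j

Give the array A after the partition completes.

pivot=5
j stops at 6 (5), i stops at 0 (5); swap ⇒ 5 8 8 5 5 5 5
j stops at 5 (5), i stops at 1 (8); swap ⇒ 5 5 8 5 5 8 5
j stops at 4 (5), i stops at 2 (8); swap ⇒ 5 5 5 5 8 8 5
j stops at 3, i stops at 3; i≥j ⇒ return 3. A=5 5 5 5 8 8 5

5 5 5 5 8 8 5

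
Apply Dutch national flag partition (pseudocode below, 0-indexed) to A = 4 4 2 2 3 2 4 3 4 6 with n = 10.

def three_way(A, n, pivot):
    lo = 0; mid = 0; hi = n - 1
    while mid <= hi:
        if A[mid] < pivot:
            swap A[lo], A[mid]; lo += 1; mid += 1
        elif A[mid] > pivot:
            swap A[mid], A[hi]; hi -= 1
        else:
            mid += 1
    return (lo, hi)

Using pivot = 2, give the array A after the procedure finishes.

lo=0 mid=0 hi=9
4>2: swap(0,9), hi=8 ⇒ 6 4 2 2 3 2 4 3 4 4
6>2: swap(0,8), hi=7 ⇒ 4 4 2 2 3 2 4 3 6 4
4>2: swap(0,7), hi=6 ⇒ 3 4 2 2 3 2 4 4 6 4
3>2: swap(0,6), hi=5 ⇒ 4 4 2 2 3 2 3 4 6 4
4>2: swap(0,5), hi=4 ⇒ 2 4 2 2 3 4 3 4 6 4
2=2: mid=1
4>2: swap(1,4), hi=3 ⇒ 2 3 2 2 4 4 3 4 6 4
3>2: swap(1,3), hi=2 ⇒ 2 2 2 3 4 4 3 4 6 4
2=2: mid=2
2=2: mid=3
done. lo=0 hi=2; A=2 2 2 3 4 4 3 4 6 4

2 2 2 3 4 4 3 4 6 4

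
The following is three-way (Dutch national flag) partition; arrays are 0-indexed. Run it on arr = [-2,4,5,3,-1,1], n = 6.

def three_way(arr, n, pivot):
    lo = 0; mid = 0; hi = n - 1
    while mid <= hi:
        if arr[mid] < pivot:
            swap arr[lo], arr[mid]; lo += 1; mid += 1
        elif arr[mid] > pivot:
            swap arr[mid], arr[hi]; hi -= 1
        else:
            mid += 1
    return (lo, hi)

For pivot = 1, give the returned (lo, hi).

(2, 2)

lo=0 mid=0 hi=5
-2<1: swap(0,0), lo=1 mid=1 ⇒ [-2,4,5,3,-1,1]
4>1: swap(1,5), hi=4 ⇒ [-2,1,5,3,-1,4]
1=1: mid=2
5>1: swap(2,4), hi=3 ⇒ [-2,1,-1,3,5,4]
-1<1: swap(1,2), lo=2 mid=3 ⇒ [-2,-1,1,3,5,4]
3>1: swap(3,3), hi=2 ⇒ [-2,-1,1,3,5,4]
done. lo=2 hi=2; arr=[-2,-1,1,3,5,4]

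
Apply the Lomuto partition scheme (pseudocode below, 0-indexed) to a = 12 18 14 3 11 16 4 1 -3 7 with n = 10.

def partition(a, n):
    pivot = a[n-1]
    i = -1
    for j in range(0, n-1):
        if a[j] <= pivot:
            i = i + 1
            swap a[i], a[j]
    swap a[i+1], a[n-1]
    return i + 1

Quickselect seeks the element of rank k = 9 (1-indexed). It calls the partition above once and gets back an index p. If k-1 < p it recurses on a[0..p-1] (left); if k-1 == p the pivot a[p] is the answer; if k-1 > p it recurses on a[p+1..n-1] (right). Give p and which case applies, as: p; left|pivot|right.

pivot=7, i=-1
j=0: 12>7, skip
j=1: 18>7, skip
j=2: 14>7, skip
j=3: 3≤7, i=0, swap(0,3) ⇒ 3 18 14 12 11 16 4 1 -3 7
j=4: 11>7, skip
j=5: 16>7, skip
j=6: 4≤7, i=1, swap(1,6) ⇒ 3 4 14 12 11 16 18 1 -3 7
j=7: 1≤7, i=2, swap(2,7) ⇒ 3 4 1 12 11 16 18 14 -3 7
j=8: -3≤7, i=3, swap(3,8) ⇒ 3 4 1 -3 11 16 18 14 12 7
swap(4,9) ⇒ 3 4 1 -3 7 16 18 14 12 11; return 4
p = 4; k-1 = 8 > 4 ⇒ right

4; right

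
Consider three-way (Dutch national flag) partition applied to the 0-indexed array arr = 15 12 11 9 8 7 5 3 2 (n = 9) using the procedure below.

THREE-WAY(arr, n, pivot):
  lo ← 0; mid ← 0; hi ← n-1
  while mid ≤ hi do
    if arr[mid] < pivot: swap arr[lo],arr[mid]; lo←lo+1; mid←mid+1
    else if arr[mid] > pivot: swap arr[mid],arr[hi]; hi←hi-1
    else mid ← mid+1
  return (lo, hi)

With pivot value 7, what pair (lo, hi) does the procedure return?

(3, 3)

lo=0 mid=0 hi=8
15>7: swap(0,8), hi=7 ⇒ 2 12 11 9 8 7 5 3 15
2<7: swap(0,0), lo=1 mid=1 ⇒ 2 12 11 9 8 7 5 3 15
12>7: swap(1,7), hi=6 ⇒ 2 3 11 9 8 7 5 12 15
3<7: swap(1,1), lo=2 mid=2 ⇒ 2 3 11 9 8 7 5 12 15
11>7: swap(2,6), hi=5 ⇒ 2 3 5 9 8 7 11 12 15
5<7: swap(2,2), lo=3 mid=3 ⇒ 2 3 5 9 8 7 11 12 15
9>7: swap(3,5), hi=4 ⇒ 2 3 5 7 8 9 11 12 15
7=7: mid=4
8>7: swap(4,4), hi=3 ⇒ 2 3 5 7 8 9 11 12 15
done. lo=3 hi=3; arr=2 3 5 7 8 9 11 12 15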